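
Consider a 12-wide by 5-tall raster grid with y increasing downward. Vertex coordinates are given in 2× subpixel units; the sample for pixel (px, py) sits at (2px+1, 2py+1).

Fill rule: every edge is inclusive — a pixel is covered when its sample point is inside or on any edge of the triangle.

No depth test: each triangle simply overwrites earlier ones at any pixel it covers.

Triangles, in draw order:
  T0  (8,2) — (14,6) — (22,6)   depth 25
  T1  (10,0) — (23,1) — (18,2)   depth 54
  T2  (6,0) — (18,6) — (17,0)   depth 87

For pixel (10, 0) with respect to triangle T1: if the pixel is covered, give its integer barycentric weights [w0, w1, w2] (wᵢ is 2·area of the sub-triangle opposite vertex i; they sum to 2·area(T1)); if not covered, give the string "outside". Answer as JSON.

T0:
  2·area = 32  (B↔C swapped to make it positive)
  edge (8, 2)→(22, 6): d=(14,4) inclusive
  edge (22, 6)→(14, 6): d=(-8,0) inclusive
  edge (14, 6)→(8, 2): d=(-6,-4) inclusive
    (5,1)@(11, 3): e=[2,24,6] → █
    (6,1)@(13, 3): e=[-6,24,14] → ·
    (5,2)@(11, 5): e=[30,8,-6] → ·
    (6,2)@(13, 5): e=[22,8,2] → █
    (7,2)@(15, 5): e=[14,8,10] → █
    (8,2)@(17, 5): e=[6,8,18] → █
    (9,2)@(19, 5): e=[-2,8,26] → ·
    (6,3)@(13, 7): e=[50,-8,-10] → ·
    (7,3)@(15, 7): e=[42,-8,-2] → ·
    (8,3)@(17, 7): e=[34,-8,6] → ·
  covered (4 px):
    · · · · · · · · · · · ·
    · · · · · █ · · · · · ·
    · · · · · · █ █ █ · · ·
    · · · · · · · · · · · ·
    · · · · · · · · · · · ·
T1:
  2·area = 18
  edge (10, 0)→(23, 1): d=(13,1) inclusive
  edge (23, 1)→(18, 2): d=(-5,1) inclusive
  edge (18, 2)→(10, 0): d=(-8,-2) inclusive
    (7,0)@(15, 1): e=[8,8,2] → █
    (8,0)@(17, 1): e=[6,6,6] → █
    (9,0)@(19, 1): e=[4,4,10] → █
    (10,0)@(21, 1): e=[2,2,14] → █
    (11,0)@(23, 1): e=[0,0,18] → █  [on edge]
    (6,1)@(13, 3): e=[36,0,-18] → ·  [on edge]
    (7,1)@(15, 3): e=[34,-2,-14] → ·
    (8,1)@(17, 3): e=[32,-4,-10] → ·
    (9,1)@(19, 3): e=[30,-6,-6] → ·
    (10,1)@(21, 3): e=[28,-8,-2] → ·
    (11,1)@(23, 3): e=[26,-10,2] → ·
    (1,2)@(3, 5): e=[72,0,-54] → ·  [on edge]
  covered (5 px):
    · · · · · · · █ █ █ █ █
    · · · · · · · · · · · ·
    · · · · · · · · · · · ·
    · · · · · · · · · · · ·
    · · · · · · · · · · · ·
T2:
  2·area = 66  (B↔C swapped to make it positive)
  edge (6, 0)→(17, 0): d=(11,0) inclusive
  edge (17, 0)→(18, 6): d=(1,6) inclusive
  edge (18, 6)→(6, 0): d=(-12,-6) inclusive
    (4,0)@(9, 1): e=[11,49,6] → █
    (5,0)@(11, 1): e=[11,37,18] → █
    (6,0)@(13, 1): e=[11,25,30] → █
    (7,0)@(15, 1): e=[11,13,42] → █
    (8,0)@(17, 1): e=[11,1,54] → █
    (9,0)@(19, 1): e=[11,-11,66] → ·
    (4,1)@(9, 3): e=[33,51,-18] → ·
    (5,1)@(11, 3): e=[33,39,-6] → ·
    (6,1)@(13, 3): e=[33,27,6] → █
    (9,1)@(19, 3): e=[33,-9,42] → ·
    (6,2)@(13, 5): e=[55,29,-18] → ·
    (7,2)@(15, 5): e=[55,17,-6] → ·
  covered (9 px):
    · · · · █ █ █ █ █ · · ·
    · · · · · · █ █ █ · · ·
    · · · · · · · · █ · · ·
    · · · · · · · · · · · ·
    · · · · · · · · · · · ·

Final: [2,14,2]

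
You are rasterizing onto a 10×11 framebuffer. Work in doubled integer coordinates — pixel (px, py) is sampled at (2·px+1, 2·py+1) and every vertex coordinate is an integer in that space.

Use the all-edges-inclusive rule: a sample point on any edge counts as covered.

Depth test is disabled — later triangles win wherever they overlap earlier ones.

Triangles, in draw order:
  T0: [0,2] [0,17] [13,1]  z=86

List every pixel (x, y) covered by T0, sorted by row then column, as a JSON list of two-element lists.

T0:
  2·area = 195  (B↔C swapped to make it positive)
  edge (0, 2)→(13, 1): d=(13,-1) inclusive
  edge (13, 1)→(0, 17): d=(-13,16) inclusive
  edge (0, 17)→(0, 2): d=(0,-15) inclusive
    (6,0)@(13, 1): e=[0,0,195] → X  [on edge]
    (7,0)@(15, 1): e=[2,-32,225] → .
    (0,1)@(1, 3): e=[14,166,15] → X
    (1,1)@(3, 3): e=[16,134,45] → X
    (2,1)@(5, 3): e=[18,102,75] → X
    (3,1)@(7, 3): e=[20,70,105] → X
    (4,1)@(9, 3): e=[22,38,135] → X
    (5,1)@(11, 3): e=[24,6,165] → X
    (6,1)@(13, 3): e=[26,-26,195] → .
    (0,2)@(1, 5): e=[40,140,15] → X
    (5,2)@(11, 5): e=[50,-20,165] → .
    (0,3)@(1, 7): e=[66,114,15] → X
  covered (24 px):
    . . . . . . X . . .
    X X X X X X . . . .
    X X X X X . . . . .
    X X X X . . . . . .
    X X X . . . . . . .
    X X . . . . . . . .
    X X . . . . . . . .
    X . . . . . . . . .
    . . . . . . . . . .
    . . . . . . . . . .
    . . . . . . . . . .

Final: [[6,0],[0,1],[1,1],[2,1],[3,1],[4,1],[5,1],[0,2],[1,2],[2,2],[3,2],[4,2],[0,3],[1,3],[2,3],[3,3],[0,4],[1,4],[2,4],[0,5],[1,5],[0,6],[1,6],[0,7]]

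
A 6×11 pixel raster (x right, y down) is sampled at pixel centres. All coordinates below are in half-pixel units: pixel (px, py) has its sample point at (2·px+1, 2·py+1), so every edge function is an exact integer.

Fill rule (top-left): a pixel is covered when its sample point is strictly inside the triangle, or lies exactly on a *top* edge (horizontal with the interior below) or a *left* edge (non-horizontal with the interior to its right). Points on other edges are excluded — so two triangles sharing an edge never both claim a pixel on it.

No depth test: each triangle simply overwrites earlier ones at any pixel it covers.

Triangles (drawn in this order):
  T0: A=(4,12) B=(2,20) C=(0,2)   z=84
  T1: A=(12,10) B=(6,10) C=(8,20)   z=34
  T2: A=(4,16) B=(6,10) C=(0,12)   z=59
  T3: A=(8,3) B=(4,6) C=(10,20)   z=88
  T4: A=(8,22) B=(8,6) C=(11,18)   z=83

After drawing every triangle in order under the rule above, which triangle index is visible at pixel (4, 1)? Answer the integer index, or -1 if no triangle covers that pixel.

T0:
  2·area = 52
  edge (4, 12)→(2, 20): d=(-2,8) right/bottom  bias=-1
  edge (2, 20)→(0, 2): d=(-2,-18) top-left  bias=+0
  edge (0, 2)→(4, 12): d=(4,10) right/bottom  bias=-1
    (0,2)@(1, 5): e=[38,12,2] → █
    (1,2)@(3, 5): e=[22,48,-18] → ·
    (0,3)@(1, 7): e=[34,8,10] → █
    (1,3)@(3, 7): e=[18,44,-10] → ·
    (0,4)@(1, 9): e=[30,4,18] → █
    (1,4)@(3, 9): e=[14,40,-2] → ·
    (0,5)@(1, 11): e=[26,0,26] → █  [on edge]
    (1,5)@(3, 11): e=[10,36,6] → █
    (2,5)@(5, 11): e=[-6,72,-14] → ·
    (0,6)@(1, 13): e=[22,-4,34] → ·
    (1,6)@(3, 13): e=[6,32,14] → █
    (2,6)@(5, 13): e=[-10,68,-6] → ·
  covered (7 px):
    · · · · · ·
    · · · · · ·
    █ · · · · ·
    █ · · · · ·
    █ · · · · ·
    █ █ · · · ·
    · █ · · · ·
    · █ · · · ·
    · · · · · ·
    · · · · · ·
    · · · · · ·
T1:
  2·area = 60  (B↔C swapped to make it positive)
  edge (12, 10)→(8, 20): d=(-4,10) right/bottom  bias=-1
  edge (8, 20)→(6, 10): d=(-2,-10) top-left  bias=+0
  edge (6, 10)→(12, 10): d=(6,0) top-left  bias=+0
    (2,2)@(5, 5): e=[90,0,-30] → ·  [on edge]
    (3,5)@(7, 11): e=[46,8,6] → █
    (4,5)@(9, 11): e=[26,28,6] → █
    (5,5)@(11, 11): e=[6,48,6] → █
    (3,6)@(7, 13): e=[38,4,18] → █
    (5,6)@(11, 13): e=[-2,44,18] → ·
    (3,7)@(7, 15): e=[30,0,30] → █  [on edge]
    (5,7)@(11, 15): e=[-10,40,30] → ·
    (3,8)@(7, 17): e=[22,-4,42] → ·
    (4,8)@(9, 17): e=[2,16,42] → █
    (5,8)@(11, 17): e=[-18,36,42] → ·
    (4,9)@(9, 19): e=[-6,12,54] → ·
  covered (8 px):
    · · · · · ·
    · · · · · ·
    · · · · · ·
    · · · · · ·
    · · · · · ·
    · · · █ █ █
    · · · █ █ ·
    · · · █ █ ·
    · · · · █ ·
    · · · · · ·
    · · · · · ·
T2:
  2·area = 32  (B↔C swapped to make it positive)
  edge (4, 16)→(0, 12): d=(-4,-4) top-left  bias=+0
  edge (0, 12)→(6, 10): d=(6,-2) top-left  bias=+0
  edge (6, 10)→(4, 16): d=(-2,6) right/bottom  bias=-1
    (4,0)@(9, 1): e=[80,-48,0] → ·  [on edge]
    (3,3)@(7, 7): e=[48,-16,0] → ·  [on edge]
    (4,4)@(9, 9): e=[48,0,-16] → ·  [on edge]
    (1,5)@(3, 11): e=[16,0,16] → █  [on edge]
    (2,5)@(5, 11): e=[24,4,4] → █
    (3,5)@(7, 11): e=[32,8,-8] → ·
    (0,6)@(1, 13): e=[0,8,24] → █  [on edge]
    (2,6)@(5, 13): e=[16,16,0] → ·  [on edge]
    (0,7)@(1, 15): e=[-8,20,20] → ·
    (1,7)@(3, 15): e=[0,24,8] → █  [on edge]
    (2,7)@(5, 15): e=[8,28,-4] → ·
    (1,8)@(3, 17): e=[-8,36,4] → ·
    (2,8)@(5, 17): e=[0,40,-8] → ·  [on edge]
    (1,9)@(3, 19): e=[-16,48,0] → ·  [on edge]
    (3,9)@(7, 19): e=[0,56,-24] → ·  [on edge]
    (4,10)@(9, 21): e=[0,72,-40] → ·  [on edge]
  covered (5 px):
    · · · · · ·
    · · · · · ·
    · · · · · ·
    · · · · · ·
    · · · · · ·
    · █ █ · · ·
    █ █ · · · ·
    · █ · · · ·
    · · · · · ·
    · · · · · ·
    · · · · · ·
T3:
  2·area = 74  (B↔C swapped to make it positive)
  edge (8, 3)→(10, 20): d=(2,17) right/bottom  bias=-1
  edge (10, 20)→(4, 6): d=(-6,-14) top-left  bias=+0
  edge (4, 6)→(8, 3): d=(4,-3) top-left  bias=+0
    (3,2)@(7, 5): e=[21,48,5] → █
    (4,2)@(9, 5): e=[-13,76,11] → ·
    (2,3)@(5, 7): e=[59,8,7] → █
    (4,3)@(9, 7): e=[-9,64,19] → ·
    (2,4)@(5, 9): e=[63,-4,15] → ·
    (3,4)@(7, 9): e=[29,24,21] → █
    (4,4)@(9, 9): e=[-5,52,27] → ·
    (3,5)@(7, 11): e=[33,12,29] → █
    (4,5)@(9, 11): e=[-1,40,35] → ·
    (3,6)@(7, 13): e=[37,0,37] → █  [on edge]
    (4,6)@(9, 13): e=[3,28,43] → █
    (5,6)@(11, 13): e=[-31,56,49] → ·
  covered (9 px):
    · · · · · ·
    · · · · · ·
    · · · █ · ·
    · · █ █ · ·
    · · · █ · ·
    · · · █ · ·
    · · · █ █ ·
    · · · · █ ·
    · · · · █ ·
    · · · · · ·
    · · · · · ·
T4:
  2·area = 48
  edge (8, 22)→(8, 6): d=(0,-16) top-left  bias=+0
  edge (8, 6)→(11, 18): d=(3,12) right/bottom  bias=-1
  edge (11, 18)→(8, 22): d=(-3,4) right/bottom  bias=-1
    (4,5)@(9, 11): e=[16,3,29] → █
    (5,5)@(11, 11): e=[48,-21,21] → ·
    (4,6)@(9, 13): e=[16,9,23] → █
    (5,6)@(11, 13): e=[48,-15,15] → ·
    (4,7)@(9, 15): e=[16,15,17] → █
    (5,7)@(11, 15): e=[48,-9,9] → ·
    (4,8)@(9, 17): e=[16,21,11] → █
    (5,8)@(11, 17): e=[48,-3,3] → ·
    (4,9)@(9, 19): e=[16,27,5] → █
    (5,9)@(11, 19): e=[48,3,-3] → ·
    (4,10)@(9, 21): e=[16,33,-1] → ·
  covered (5 px):
    · · · · · ·
    · · · · · ·
    · · · · · ·
    · · · · · ·
    · · · · · ·
    · · · · █ ·
    · · · · █ ·
    · · · · █ ·
    · · · · █ ·
    · · · · █ ·
    · · · · · ·

Z-buffer (winner per pixel, '.' = empty):
  . . . . . .
  . . . . . .
  0 . . 3 . .
  0 . 3 3 . .
  0 . . 3 . .
  0 2 2 3 4 1
  2 2 . 3 4 .
  . 2 . 1 4 .
  . . . . 4 .
  . . . . 4 .
  . . . . . .

Final: -1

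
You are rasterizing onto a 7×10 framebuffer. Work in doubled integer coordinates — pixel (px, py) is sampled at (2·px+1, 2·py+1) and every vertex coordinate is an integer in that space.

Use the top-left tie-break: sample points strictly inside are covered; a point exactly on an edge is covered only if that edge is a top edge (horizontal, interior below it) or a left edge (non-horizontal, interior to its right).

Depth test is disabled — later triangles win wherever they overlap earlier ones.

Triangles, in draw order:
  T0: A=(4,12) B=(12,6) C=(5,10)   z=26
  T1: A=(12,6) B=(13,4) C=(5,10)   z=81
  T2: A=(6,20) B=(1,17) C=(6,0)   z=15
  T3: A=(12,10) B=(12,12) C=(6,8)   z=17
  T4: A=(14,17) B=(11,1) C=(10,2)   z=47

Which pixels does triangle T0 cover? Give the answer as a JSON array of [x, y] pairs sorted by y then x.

T0:
  2·area = 10  (B↔C swapped to make it positive)
  edge (4, 12)→(5, 10): d=(1,-2) top-left  bias=+0
  edge (5, 10)→(12, 6): d=(7,-4) top-left  bias=+0
  edge (12, 6)→(4, 12): d=(-8,6) right/bottom  bias=-1
    (3,4)@(7, 9): e=[3,1,6] → █
    (4,4)@(9, 9): e=[7,9,-6] → ·
    (2,5)@(5, 11): e=[1,7,2] → █
    (3,5)@(7, 11): e=[5,15,-10] → ·
    (2,6)@(5, 13): e=[3,21,-14] → ·
  covered (2 px):
    · · · · · · ·
    · · · · · · ·
    · · · · · · ·
    · · · · · · ·
    · · · █ · · ·
    · · █ · · · ·
    · · · · · · ·
    · · · · · · ·
    · · · · · · ·
    · · · · · · ·
T1:
  2·area = 10  (B↔C swapped to make it positive)
  edge (12, 6)→(5, 10): d=(-7,4) right/bottom  bias=-1
  edge (5, 10)→(13, 4): d=(8,-6) top-left  bias=+0
  edge (13, 4)→(12, 6): d=(-1,2) right/bottom  bias=-1
    (4,3)@(9, 7): e=[5,0,5] → █  [on edge]
    (5,3)@(11, 7): e=[-3,12,1] → ·
    (4,4)@(9, 9): e=[-9,16,3] → ·
    (0,6)@(1, 13): e=[-5,0,15] → ·  [on edge]
  covered (1 px):
    · · · · · · ·
    · · · · · · ·
    · · · · · · ·
    · · · · █ · ·
    · · · · · · ·
    · · · · · · ·
    · · · · · · ·
    · · · · · · ·
    · · · · · · ·
    · · · · · · ·
T2:
  2·area = 100
  edge (6, 20)→(1, 17): d=(-5,-3) top-left  bias=+0
  edge (1, 17)→(6, 0): d=(5,-17) top-left  bias=+0
  edge (6, 0)→(6, 20): d=(0,20) right/bottom  bias=-1
    (2,2)@(5, 5): e=[72,8,20] → █
    (3,2)@(7, 5): e=[78,42,-20] → ·
    (2,3)@(5, 7): e=[62,18,20] → █
    (3,3)@(7, 7): e=[68,52,-20] → ·
    (2,4)@(5, 9): e=[52,28,20] → █
    (3,4)@(7, 9): e=[58,62,-20] → ·
    (1,5)@(3, 11): e=[36,4,60] → █
    (3,5)@(7, 11): e=[48,72,-20] → ·
    (1,6)@(3, 13): e=[26,14,60] → █
    (3,6)@(7, 13): e=[38,82,-20] → ·
    (1,7)@(3, 15): e=[16,24,60] → █
    (3,7)@(7, 15): e=[28,92,-20] → ·
    (0,8)@(1, 17): e=[0,0,100] → █  [on edge]
  covered (13 px):
    · · · · · · ·
    · · · · · · ·
    · · █ · · · ·
    · · █ · · · ·
    · · █ · · · ·
    · █ █ · · · ·
    · █ █ · · · ·
    · █ █ · · · ·
    █ █ █ · · · ·
    · · █ · · · ·
T3:
  2·area = 12
  edge (12, 10)→(12, 12): d=(0,2) right/bottom  bias=-1
  edge (12, 12)→(6, 8): d=(-6,-4) top-left  bias=+0
  edge (6, 8)→(12, 10): d=(6,2) right/bottom  bias=-1
    (1,3)@(3, 7): e=[18,-6,0] → ·  [on edge]
    (4,4)@(9, 9): e=[6,6,0] → ·  [on edge]
    (5,5)@(11, 11): e=[2,2,8] → █
    (6,5)@(13, 11): e=[-2,10,4] → ·
    (5,6)@(11, 13): e=[2,-10,20] → ·
  covered (1 px):
    · · · · · · ·
    · · · · · · ·
    · · · · · · ·
    · · · · · · ·
    · · · · · · ·
    · · · · · █ ·
    · · · · · · ·
    · · · · · · ·
    · · · · · · ·
    · · · · · · ·
T4:
  2·area = 19  (B↔C swapped to make it positive)
  edge (14, 17)→(10, 2): d=(-4,-15) top-left  bias=+0
  edge (10, 2)→(11, 1): d=(1,-1) top-left  bias=+0
  edge (11, 1)→(14, 17): d=(3,16) right/bottom  bias=-1
    (5,0)@(11, 1): e=[19,0,0] → ·  [on edge]
    (4,1)@(9, 3): e=[-19,0,38] → ·  [on edge]
    (5,1)@(11, 3): e=[11,2,6] → █
    (6,1)@(13, 3): e=[41,4,-26] → ·
    (3,2)@(7, 5): e=[-57,0,76] → ·  [on edge]
    (5,2)@(11, 5): e=[3,4,12] → █
    (6,2)@(13, 5): e=[33,6,-20] → ·
    (2,3)@(5, 7): e=[-95,0,114] → ·  [on edge]
    (5,3)@(11, 7): e=[-5,6,18] → ·
    (1,4)@(3, 9): e=[-133,0,152] → ·  [on edge]
    (0,5)@(1, 11): e=[-171,0,190] → ·  [on edge]
    (6,6)@(13, 13): e=[1,14,4] → █
  covered (3 px):
    · · · · · · ·
    · · · · · █ ·
    · · · · · █ ·
    · · · · · · ·
    · · · · · · ·
    · · · · · · ·
    · · · · · · █
    · · · · · · ·
    · · · · · · ·
    · · · · · · ·

Result: [[3,4],[2,5]]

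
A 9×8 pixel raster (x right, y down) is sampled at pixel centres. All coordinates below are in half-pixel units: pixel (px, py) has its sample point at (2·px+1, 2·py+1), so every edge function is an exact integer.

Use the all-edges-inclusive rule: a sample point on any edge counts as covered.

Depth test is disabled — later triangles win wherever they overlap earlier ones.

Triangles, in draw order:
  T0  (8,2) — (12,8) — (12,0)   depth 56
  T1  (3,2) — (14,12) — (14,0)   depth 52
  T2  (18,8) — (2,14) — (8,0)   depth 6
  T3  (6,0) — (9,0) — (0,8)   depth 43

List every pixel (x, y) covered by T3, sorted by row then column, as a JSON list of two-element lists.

T0:
  2·area = 32  (B↔C swapped to make it positive)
  edge (8, 2)→(12, 0): d=(4,-2) inclusive
  edge (12, 0)→(12, 8): d=(0,8) inclusive
  edge (12, 8)→(8, 2): d=(-4,-6) inclusive
    (5,0)@(11, 1): e=[2,8,22] → █
    (6,0)@(13, 1): e=[6,-8,34] → ·
    (4,1)@(9, 3): e=[6,24,2] → █
    (6,1)@(13, 3): e=[14,-8,26] → ·
    (4,2)@(9, 5): e=[14,24,-6] → ·
    (5,2)@(11, 5): e=[18,8,6] → █
    (6,2)@(13, 5): e=[22,-8,18] → ·
    (5,3)@(11, 7): e=[26,8,-2] → ·
  covered (4 px):
    · · · · · █ · · ·
    · · · · █ █ · · ·
    · · · · · █ · · ·
    · · · · · · · · ·
    · · · · · · · · ·
    · · · · · · · · ·
    · · · · · · · · ·
    · · · · · · · · ·
T1:
  2·area = 132  (B↔C swapped to make it positive)
  edge (3, 2)→(14, 0): d=(11,-2) inclusive
  edge (14, 0)→(14, 12): d=(0,12) inclusive
  edge (14, 12)→(3, 2): d=(-11,-10) inclusive
    (4,0)@(9, 1): e=[1,60,71] → █
    (5,0)@(11, 1): e=[5,36,91] → █
    (6,0)@(13, 1): e=[9,12,111] → █
    (7,0)@(15, 1): e=[13,-12,131] → ·
    (2,1)@(5, 3): e=[15,108,9] → █
    (3,1)@(7, 3): e=[19,84,29] → █
    (7,1)@(15, 3): e=[35,-12,109] → ·
    (2,2)@(5, 5): e=[37,108,-13] → ·
    (3,2)@(7, 5): e=[41,84,7] → █
    (7,2)@(15, 5): e=[57,-12,87] → ·
    (3,3)@(7, 7): e=[63,84,-15] → ·
    (4,3)@(9, 7): e=[67,60,5] → █
  covered (18 px):
    · · · · █ █ █ · ·
    · · █ █ █ █ █ · ·
    · · · █ █ █ █ · ·
    · · · · █ █ █ · ·
    · · · · · █ █ · ·
    · · · · · · █ · ·
    · · · · · · · · ·
    · · · · · · · · ·
T2:
  2·area = 188
  edge (18, 8)→(2, 14): d=(-16,6) inclusive
  edge (2, 14)→(8, 0): d=(6,-14) inclusive
  edge (8, 0)→(18, 8): d=(10,8) inclusive
    (4,0)@(9, 1): e=[166,20,2] → █
    (5,0)@(11, 1): e=[154,48,-14] → ·
    (3,1)@(7, 3): e=[146,4,38] → █
    (5,1)@(11, 3): e=[122,60,6] → █
    (6,1)@(13, 3): e=[110,88,-10] → ·
    (3,2)@(7, 5): e=[114,16,58] → █
    (6,2)@(13, 5): e=[78,100,10] → █
    (7,2)@(15, 5): e=[66,128,-6] → ·
    (2,3)@(5, 7): e=[94,0,94] → █  [on edge]
    (7,3)@(15, 7): e=[34,140,14] → █
    (8,3)@(17, 7): e=[22,168,-2] → ·
    (2,4)@(5, 9): e=[62,12,114] → █
  covered (24 px):
    · · · · █ · · · ·
    · · · █ █ █ · · ·
    · · · █ █ █ █ · ·
    · · █ █ █ █ █ █ ·
    · · █ █ █ █ █ █ ·
    · · █ █ █ · · · ·
    · █ · · · · · · ·
    · · · · · · · · ·
T3:
  2·area = 24
  edge (6, 0)→(9, 0): d=(3,0) inclusive
  edge (9, 0)→(0, 8): d=(-9,8) inclusive
  edge (0, 8)→(6, 0): d=(6,-8) inclusive
    (3,0)@(7, 1): e=[3,7,14] → █
    (4,0)@(9, 1): e=[3,-9,30] → ·
    (2,1)@(5, 3): e=[9,5,10] → █
    (3,1)@(7, 3): e=[9,-11,26] → ·
    (1,2)@(3, 5): e=[15,3,6] → █
    (2,2)@(5, 5): e=[15,-13,22] → ·
    (0,3)@(1, 7): e=[21,1,2] → █
    (1,3)@(3, 7): e=[21,-15,18] → ·
    (0,4)@(1, 9): e=[27,-17,14] → ·
  covered (4 px):
    · · · █ · · · · ·
    · · █ · · · · · ·
    · █ · · · · · · ·
    █ · · · · · · · ·
    · · · · · · · · ·
    · · · · · · · · ·
    · · · · · · · · ·
    · · · · · · · · ·

Result: [[3,0],[2,1],[1,2],[0,3]]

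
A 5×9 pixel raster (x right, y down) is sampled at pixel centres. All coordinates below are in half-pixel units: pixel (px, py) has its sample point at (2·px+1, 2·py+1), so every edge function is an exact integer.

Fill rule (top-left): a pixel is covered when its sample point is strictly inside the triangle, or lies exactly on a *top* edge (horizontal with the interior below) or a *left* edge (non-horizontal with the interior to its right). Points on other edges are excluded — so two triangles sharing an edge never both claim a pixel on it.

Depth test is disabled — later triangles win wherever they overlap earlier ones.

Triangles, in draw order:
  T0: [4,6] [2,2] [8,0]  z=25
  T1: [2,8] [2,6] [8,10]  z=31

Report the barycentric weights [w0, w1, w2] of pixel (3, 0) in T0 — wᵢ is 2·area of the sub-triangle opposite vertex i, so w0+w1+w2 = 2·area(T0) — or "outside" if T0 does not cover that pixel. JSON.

T0:
  2·area = 28
  edge (4, 6)→(2, 2): d=(-2,-4) top-left  bias=+0
  edge (2, 2)→(8, 0): d=(6,-2) top-left  bias=+0
  edge (8, 0)→(4, 6): d=(-4,6) right/bottom  bias=-1
    (2,0)@(5, 1): e=[14,0,14] → #  [on edge]
    (3,0)@(7, 1): e=[22,4,2] → #
    (4,0)@(9, 1): e=[30,8,-10] → ·
    (1,1)@(3, 3): e=[2,8,18] → #
    (3,1)@(7, 3): e=[18,16,-6] → ·
    (1,2)@(3, 5): e=[-2,20,10] → ·
    (2,2)@(5, 5): e=[6,24,-2] → ·
  covered (4 px):
    · · # # ·
    · # # · ·
    · · · · ·
    · · · · ·
    · · · · ·
    · · · · ·
    · · · · ·
    · · · · ·
    · · · · ·
T1:
  2·area = 12
  edge (2, 8)→(2, 6): d=(0,-2) top-left  bias=+0
  edge (2, 6)→(8, 10): d=(6,4) right/bottom  bias=-1
  edge (8, 10)→(2, 8): d=(-6,-2) top-left  bias=+0
    (1,3)@(3, 7): e=[2,2,8] → #
    (2,3)@(5, 7): e=[6,-6,12] → ·
    (1,4)@(3, 9): e=[2,14,-4] → ·
    (2,4)@(5, 9): e=[6,6,0] → #  [on edge]
    (3,4)@(7, 9): e=[10,-2,4] → ·
    (2,5)@(5, 11): e=[6,18,-12] → ·
  covered (2 px):
    · · · · ·
    · · · · ·
    · · · · ·
    · # · · ·
    · · # · ·
    · · · · ·
    · · · · ·
    · · · · ·
    · · · · ·

Result: [4,2,22]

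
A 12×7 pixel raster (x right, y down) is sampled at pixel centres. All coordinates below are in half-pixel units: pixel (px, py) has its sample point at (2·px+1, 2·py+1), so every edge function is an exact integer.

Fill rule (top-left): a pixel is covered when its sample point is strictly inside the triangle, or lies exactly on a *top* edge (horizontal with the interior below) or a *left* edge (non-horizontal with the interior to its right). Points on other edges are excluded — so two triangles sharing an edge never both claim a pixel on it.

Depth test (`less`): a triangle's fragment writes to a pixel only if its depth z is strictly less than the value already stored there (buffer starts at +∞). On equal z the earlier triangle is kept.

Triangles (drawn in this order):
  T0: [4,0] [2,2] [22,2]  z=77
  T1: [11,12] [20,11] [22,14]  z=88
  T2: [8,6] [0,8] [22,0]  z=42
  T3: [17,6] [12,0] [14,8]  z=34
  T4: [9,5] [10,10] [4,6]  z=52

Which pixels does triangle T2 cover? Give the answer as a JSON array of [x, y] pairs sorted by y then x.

T0:
  2·area = 40  (B↔C swapped to make it positive)
  edge (4, 0)→(22, 2): d=(18,2) right/bottom  bias=-1
  edge (22, 2)→(2, 2): d=(-20,0) right/bottom  bias=-1
  edge (2, 2)→(4, 0): d=(2,-2) top-left  bias=+0
    (1,0)@(3, 1): e=[20,20,0] → X  [on edge]
    (2,0)@(5, 1): e=[16,20,4] → X
    (3,0)@(7, 1): e=[12,20,8] → X
    (4,0)@(9, 1): e=[8,20,12] → X
    (5,0)@(11, 1): e=[4,20,16] → X
    (6,0)@(13, 1): e=[0,20,20] → .  [on edge]
    (0,1)@(1, 3): e=[60,-20,0] → .  [on edge]
    (1,1)@(3, 3): e=[56,-20,4] → .
    (2,1)@(5, 3): e=[52,-20,8] → .
    (3,1)@(7, 3): e=[48,-20,12] → .
    (4,1)@(9, 3): e=[44,-20,16] → .
    (5,1)@(11, 3): e=[40,-20,20] → .
  covered (5 px):
    . X X X X X . . . . . .
    . . . . . . . . . . . .
    . . . . . . . . . . . .
    . . . . . . . . . . . .
    . . . . . . . . . . . .
    . . . . . . . . . . . .
    . . . . . . . . . . . .
T1:
  2·area = 29
  edge (11, 12)→(20, 11): d=(9,-1) top-left  bias=+0
  edge (20, 11)→(22, 14): d=(2,3) right/bottom  bias=-1
  edge (22, 14)→(11, 12): d=(-11,-2) top-left  bias=+0
    (8,6)@(17, 13): e=[15,13,1] → X
    (9,6)@(19, 13): e=[17,7,5] → X
    (10,6)@(21, 13): e=[19,1,9] → X
    (11,6)@(23, 13): e=[21,-5,13] → .
  covered (3 px):
    . . . . . . . . . . . .
    . . . . . . . . . . . .
    . . . . . . . . . . . .
    . . . . . . . . . . . .
    . . . . . . . . . . . .
    . . . . . . . . . . . .
    . . . . . . . . X X X .
T2:
  2·area = 20
  edge (8, 6)→(0, 8): d=(-8,2) right/bottom  bias=-1
  edge (0, 8)→(22, 0): d=(22,-8) top-left  bias=+0
  edge (22, 0)→(8, 6): d=(-14,6) right/bottom  bias=-1
    (7,1)@(15, 3): e=[10,10,0] → .  [on edge]
    (4,2)@(9, 5): e=[6,6,8] → X
    (5,2)@(11, 5): e=[2,22,-4] → .
    (1,3)@(3, 7): e=[2,2,16] → X
    (2,3)@(5, 7): e=[-2,18,4] → .
    (4,3)@(9, 7): e=[-10,50,-20] → .
    (0,4)@(1, 9): e=[-10,30,0] → .  [on edge]
    (1,4)@(3, 9): e=[-14,46,-12] → .
  covered (2 px):
    . . . . . . . . . . . .
    . . . . . . . . . . . .
    . . . . X . . . . . . .
    . X . . . . . . . . . .
    . . . . . . . . . . . .
    . . . . . . . . . . . .
    . . . . . . . . . . . .
T3:
  2·area = 28  (B↔C swapped to make it positive)
  edge (17, 6)→(14, 8): d=(-3,2) right/bottom  bias=-1
  edge (14, 8)→(12, 0): d=(-2,-8) top-left  bias=+0
  edge (12, 0)→(17, 6): d=(5,6) right/bottom  bias=-1
    (6,1)@(13, 3): e=[17,2,9] → X
    (7,1)@(15, 3): e=[13,18,-3] → .
    (6,2)@(13, 5): e=[11,-2,19] → .
    (7,2)@(15, 5): e=[7,14,7] → X
    (8,2)@(17, 5): e=[3,30,-5] → .
    (7,3)@(15, 7): e=[1,10,17] → X
    (8,3)@(17, 7): e=[-3,26,5] → .
    (7,4)@(15, 9): e=[-5,6,27] → .
  covered (3 px):
    . . . . . . . . . . . .
    . . . . . . X . . . . .
    . . . . . . . X . . . .
    . . . . . . . X . . . .
    . . . . . . . . . . . .
    . . . . . . . . . . . .
    . . . . . . . . . . . .
T4:
  2·area = 26
  edge (9, 5)→(10, 10): d=(1,5) right/bottom  bias=-1
  edge (10, 10)→(4, 6): d=(-6,-4) top-left  bias=+0
  edge (4, 6)→(9, 5): d=(5,-1) top-left  bias=+0
    (9,1)@(19, 3): e=[-52,78,0] → .  [on edge]
    (4,2)@(9, 5): e=[0,26,0] → .  [on edge]
    (3,3)@(7, 7): e=[12,6,8] → X
    (4,3)@(9, 7): e=[2,14,10] → X
    (5,3)@(11, 7): e=[-8,22,12] → .
    (3,4)@(7, 9): e=[14,-6,18] → .
    (4,4)@(9, 9): e=[4,2,20] → X
    (5,4)@(11, 9): e=[-6,10,22] → .
    (4,5)@(9, 11): e=[6,-10,30] → .
  covered (3 px):
    . . . . . . . . . . . .
    . . . . . . . . . . . .
    . . . . . . . . . . . .
    . . . X X . . . . . . .
    . . . . X . . . . . . .
    . . . . . . . . . . . .
    . . . . . . . . . . . .

Result: [[4,2],[1,3]]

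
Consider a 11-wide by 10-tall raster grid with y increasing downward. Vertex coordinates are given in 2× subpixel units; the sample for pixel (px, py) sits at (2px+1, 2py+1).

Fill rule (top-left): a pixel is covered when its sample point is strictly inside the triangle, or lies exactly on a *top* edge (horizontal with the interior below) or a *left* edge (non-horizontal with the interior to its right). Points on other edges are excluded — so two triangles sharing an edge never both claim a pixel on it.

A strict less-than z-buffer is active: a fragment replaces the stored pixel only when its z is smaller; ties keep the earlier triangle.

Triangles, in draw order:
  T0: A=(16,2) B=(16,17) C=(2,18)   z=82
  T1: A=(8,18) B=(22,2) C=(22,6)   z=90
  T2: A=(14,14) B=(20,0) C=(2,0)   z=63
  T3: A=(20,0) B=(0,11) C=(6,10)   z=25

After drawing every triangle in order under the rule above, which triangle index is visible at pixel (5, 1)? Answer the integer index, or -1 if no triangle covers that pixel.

T0:
  2·area = 210
  edge (16, 2)→(16, 17): d=(0,15) right/bottom  bias=-1
  edge (16, 17)→(2, 18): d=(-14,1) right/bottom  bias=-1
  edge (2, 18)→(16, 2): d=(14,-16) top-left  bias=+0
    (7,2)@(15, 5): e=[15,169,26] → #
    (8,2)@(17, 5): e=[-15,167,58] → ·
    (6,3)@(13, 7): e=[45,143,22] → #
    (8,3)@(17, 7): e=[-15,139,86] → ·
    (5,4)@(11, 9): e=[75,117,18] → #
    (8,4)@(17, 9): e=[-15,111,114] → ·
    (4,5)@(9, 11): e=[105,91,14] → #
    (8,5)@(17, 11): e=[-15,83,142] → ·
    (3,6)@(7, 13): e=[135,65,10] → #
    (8,6)@(17, 13): e=[-15,55,170] → ·
    (2,7)@(5, 15): e=[165,39,6] → #
    (8,7)@(17, 15): e=[-15,27,198] → ·
  covered (28 px):
    · · · · · · · · · · ·
    · · · · · · · · · · ·
    · · · · · · · # · · ·
    · · · · · · # # · · ·
    · · · · · # # # · · ·
    · · · · # # # # · · ·
    · · · # # # # # · · ·
    · · # # # # # # · · ·
    · # # # # # # # · · ·
    · · · · · · · · · · ·
T1:
  2·area = 56
  edge (8, 18)→(22, 2): d=(14,-16) top-left  bias=+0
  edge (22, 2)→(22, 6): d=(0,4) right/bottom  bias=-1
  edge (22, 6)→(8, 18): d=(-14,12) right/bottom  bias=-1
    (10,2)@(21, 5): e=[26,4,26] → #
    (9,3)@(19, 7): e=[22,12,22] → #
    (10,3)@(21, 7): e=[54,4,-2] → ·
    (8,4)@(17, 9): e=[18,20,18] → #
    (9,4)@(19, 9): e=[50,12,-6] → ·
    (7,5)@(15, 11): e=[14,28,14] → #
    (8,5)@(17, 11): e=[46,20,-10] → ·
    (6,6)@(13, 13): e=[10,36,10] → #
    (7,6)@(15, 13): e=[42,28,-14] → ·
    (5,7)@(11, 15): e=[6,44,6] → #
    (6,7)@(13, 15): e=[38,36,-18] → ·
    (4,8)@(9, 17): e=[2,52,2] → #
  covered (7 px):
    · · · · · · · · · · ·
    · · · · · · · · · · ·
    · · · · · · · · · · #
    · · · · · · · · · # ·
    · · · · · · · · # · ·
    · · · · · · · # · · ·
    · · · · · · # · · · ·
    · · · · · # · · · · ·
    · · · · # · · · · · ·
    · · · · · · · · · · ·
T2:
  2·area = 252  (B↔C swapped to make it positive)
  edge (14, 14)→(2, 0): d=(-12,-14) top-left  bias=+0
  edge (2, 0)→(20, 0): d=(18,0) top-left  bias=+0
  edge (20, 0)→(14, 14): d=(-6,14) right/bottom  bias=-1
    (1,0)@(3, 1): e=[2,18,232] → #
    (2,0)@(5, 1): e=[30,18,204] → #
    (3,0)@(7, 1): e=[58,18,176] → #
    (4,0)@(9, 1): e=[86,18,148] → #
    (5,0)@(11, 1): e=[114,18,120] → #
    (6,0)@(13, 1): e=[142,18,92] → #
    (7,0)@(15, 1): e=[170,18,64] → #
    (8,0)@(17, 1): e=[198,18,36] → #
    (9,0)@(19, 1): e=[226,18,8] → #
    (10,0)@(21, 1): e=[254,18,-20] → ·
    (1,1)@(3, 3): e=[-22,54,220] → ·
    (2,1)@(5, 3): e=[6,54,192] → #
    (8,3)@(17, 7): e=[126,126,0] → ·  [on edge]
  covered (31 px):
    · # # # # # # # # # ·
    · · # # # # # # # · ·
    · · · # # # # # # · ·
    · · · · # # # # · · ·
    · · · · · # # # · · ·
    · · · · · · # # · · ·
    · · · · · · · · · · ·
    · · · · · · · · · · ·
    · · · · · · · · · · ·
    · · · · · · · · · · ·
T3:
  2·area = 46  (B↔C swapped to make it positive)
  edge (20, 0)→(6, 10): d=(-14,10) right/bottom  bias=-1
  edge (6, 10)→(0, 11): d=(-6,1) right/bottom  bias=-1
  edge (0, 11)→(20, 0): d=(20,-11) top-left  bias=+0
    (7,1)@(15, 3): e=[8,33,5] → #
    (8,1)@(17, 3): e=[-12,31,27] → ·
    (5,2)@(11, 5): e=[20,25,1] → #
    (6,2)@(13, 5): e=[0,23,23] → ·  [on edge]
    (7,2)@(15, 5): e=[-20,21,45] → ·
    (4,3)@(9, 7): e=[12,15,19] → #
    (5,3)@(11, 7): e=[-8,13,41] → ·
    (2,4)@(5, 9): e=[24,7,15] → #
    (3,4)@(7, 9): e=[4,5,37] → #
    (4,4)@(9, 9): e=[-16,3,59] → ·
    (2,5)@(5, 11): e=[-4,-5,55] → ·
    (3,5)@(7, 11): e=[-24,-7,77] → ·
  covered (5 px):
    · · · · · · · · · · ·
    · · · · · · · # · · ·
    · · · · · # · · · · ·
    · · · · # · · · · · ·
    · · # # · · · · · · ·
    · · · · · · · · · · ·
    · · · · · · · · · · ·
    · · · · · · · · · · ·
    · · · · · · · · · · ·
    · · · · · · · · · · ·

Z-buffer (winner per pixel, '.' = empty):
  . 2 2 2 2 2 2 2 2 2 .
  . . 2 2 2 2 2 3 2 . .
  . . . 2 2 3 2 2 2 . 1
  . . . . 3 2 2 2 . 1 .
  . . 3 3 . 2 2 2 1 . .
  . . . . 0 0 2 2 . . .
  . . . 0 0 0 0 0 . . .
  . . 0 0 0 0 0 0 . . .
  . 0 0 0 0 0 0 0 . . .
  . . . . . . . . . . .

Final: 2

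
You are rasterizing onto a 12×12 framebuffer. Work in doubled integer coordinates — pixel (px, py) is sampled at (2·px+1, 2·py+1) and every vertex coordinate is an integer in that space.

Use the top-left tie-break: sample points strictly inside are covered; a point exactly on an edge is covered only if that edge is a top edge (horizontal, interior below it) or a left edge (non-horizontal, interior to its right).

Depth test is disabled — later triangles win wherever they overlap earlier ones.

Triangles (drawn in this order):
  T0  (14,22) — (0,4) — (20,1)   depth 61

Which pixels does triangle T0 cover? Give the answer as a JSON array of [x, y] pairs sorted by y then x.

T0:
  2·area = 402
  edge (14, 22)→(0, 4): d=(-14,-18) top-left  bias=+0
  edge (0, 4)→(20, 1): d=(20,-3) top-left  bias=+0
  edge (20, 1)→(14, 22): d=(-6,21) right/bottom  bias=-1
    (3,1)@(7, 3): e=[140,1,261] → X
    (4,1)@(9, 3): e=[176,7,219] → X
    (5,1)@(11, 3): e=[212,13,177] → X
    (6,1)@(13, 3): e=[248,19,135] → X
    (7,1)@(15, 3): e=[284,25,93] → X
    (8,1)@(17, 3): e=[320,31,51] → X
    (9,1)@(19, 3): e=[356,37,9] → X
    (10,1)@(21, 3): e=[392,43,-33] → .
    (0,2)@(1, 5): e=[4,23,375] → X
    (1,2)@(3, 5): e=[40,29,333] → X
    (2,2)@(5, 5): e=[76,35,291] → X
    (9,2)@(19, 5): e=[328,77,-3] → .
    (3,6)@(7, 13): e=[0,201,201] → X  [on edge]
  covered (50 px):
    . . . . . . . . . . . .
    . . . X X X X X X X . .
    X X X X X X X X X . . .
    . X X X X X X X X . . .
    . . X X X X X X X . . .
    . . . X X X X X X . . .
    . . . X X X X X . . . .
    . . . . X X X X . . . .
    . . . . . X X X . . . .
    . . . . . . X . . . . .
    . . . . . . . . . . . .
    . . . . . . . . . . . .

Final: [[3,1],[4,1],[5,1],[6,1],[7,1],[8,1],[9,1],[0,2],[1,2],[2,2],[3,2],[4,2],[5,2],[6,2],[7,2],[8,2],[1,3],[2,3],[3,3],[4,3],[5,3],[6,3],[7,3],[8,3],[2,4],[3,4],[4,4],[5,4],[6,4],[7,4],[8,4],[3,5],[4,5],[5,5],[6,5],[7,5],[8,5],[3,6],[4,6],[5,6],[6,6],[7,6],[4,7],[5,7],[6,7],[7,7],[5,8],[6,8],[7,8],[6,9]]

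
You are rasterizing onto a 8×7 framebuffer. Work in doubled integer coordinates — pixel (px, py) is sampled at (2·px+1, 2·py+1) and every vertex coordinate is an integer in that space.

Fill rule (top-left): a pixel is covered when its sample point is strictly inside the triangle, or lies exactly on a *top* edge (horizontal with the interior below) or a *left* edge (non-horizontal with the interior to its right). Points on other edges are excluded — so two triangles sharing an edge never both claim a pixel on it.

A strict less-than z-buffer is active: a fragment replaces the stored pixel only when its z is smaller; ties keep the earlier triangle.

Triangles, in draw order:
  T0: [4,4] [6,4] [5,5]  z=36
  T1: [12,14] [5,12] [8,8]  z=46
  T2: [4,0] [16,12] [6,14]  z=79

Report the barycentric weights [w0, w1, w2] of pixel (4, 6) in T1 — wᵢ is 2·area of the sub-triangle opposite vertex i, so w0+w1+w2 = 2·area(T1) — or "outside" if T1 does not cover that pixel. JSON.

T0:
  2·area = 2
  edge (4, 4)→(6, 4): d=(2,0) top-left  bias=+0
  edge (6, 4)→(5, 5): d=(-1,1) right/bottom  bias=-1
  edge (5, 5)→(4, 4): d=(-1,-1) top-left  bias=+0
    (0,0)@(1, 1): e=[-6,8,0] → ·  [on edge]
    (4,0)@(9, 1): e=[-6,0,8] → ·  [on edge]
    (1,1)@(3, 3): e=[-2,4,0] → ·  [on edge]
    (3,1)@(7, 3): e=[-2,0,4] → ·  [on edge]
    (2,2)@(5, 5): e=[2,0,0] → ·  [on edge]
    (1,3)@(3, 7): e=[6,0,-4] → ·  [on edge]
    (3,3)@(7, 7): e=[6,-4,0] → ·  [on edge]
    (0,4)@(1, 9): e=[10,0,-8] → ·  [on edge]
    (4,4)@(9, 9): e=[10,-8,0] → ·  [on edge]
    (5,5)@(11, 11): e=[14,-12,0] → ·  [on edge]
    (6,6)@(13, 13): e=[18,-16,0] → ·  [on edge]
  covered (0 px):
    · · · · · · · ·
    · · · · · · · ·
    · · · · · · · ·
    · · · · · · · ·
    · · · · · · · ·
    · · · · · · · ·
    · · · · · · · ·
T1:
  2·area = 34
  edge (12, 14)→(5, 12): d=(-7,-2) top-left  bias=+0
  edge (5, 12)→(8, 8): d=(3,-4) top-left  bias=+0
  edge (8, 8)→(12, 14): d=(4,6) right/bottom  bias=-1
    (3,5)@(7, 11): e=[11,5,18] → #
    (4,5)@(9, 11): e=[15,13,6] → #
    (5,5)@(11, 11): e=[19,21,-6] → ·
    (3,6)@(7, 13): e=[-3,11,26] → ·
    (4,6)@(9, 13): e=[1,19,14] → #
    (5,6)@(11, 13): e=[5,27,2] → #
    (6,6)@(13, 13): e=[9,35,-10] → ·
  covered (4 px):
    · · · · · · · ·
    · · · · · · · ·
    · · · · · · · ·
    · · · · · · · ·
    · · · · · · · ·
    · · · # # · · ·
    · · · · # # · ·
T2:
  2·area = 144
  edge (4, 0)→(16, 12): d=(12,12) right/bottom  bias=-1
  edge (16, 12)→(6, 14): d=(-10,2) right/bottom  bias=-1
  edge (6, 14)→(4, 0): d=(-2,-14) top-left  bias=+0
    (2,0)@(5, 1): e=[0,132,12] → ·  [on edge]
    (2,1)@(5, 3): e=[24,112,8] → #
    (3,1)@(7, 3): e=[0,108,36] → ·  [on edge]
    (2,2)@(5, 5): e=[48,92,4] → #
    (3,2)@(7, 5): e=[24,88,32] → #
    (4,2)@(9, 5): e=[0,84,60] → ·  [on edge]
    (2,3)@(5, 7): e=[72,72,0] → #  [on edge]
    (4,3)@(9, 7): e=[24,64,56] → #
    (5,3)@(11, 7): e=[0,60,84] → ·  [on edge]
    (2,4)@(5, 9): e=[96,52,-4] → ·
    (3,4)@(7, 9): e=[72,48,24] → #
    (5,4)@(11, 9): e=[24,40,80] → #
    (6,4)@(13, 9): e=[0,36,108] → ·  [on edge]
    (7,5)@(15, 11): e=[0,12,132] → ·  [on edge]
    (5,6)@(11, 13): e=[72,0,72] → ·  [on edge]
  covered (15 px):
    · · · · · · · ·
    · · # · · · · ·
    · · # # · · · ·
    · · # # # · · ·
    · · · # # # · ·
    · · · # # # # ·
    · · · # # · · ·

Result: [19,14,1]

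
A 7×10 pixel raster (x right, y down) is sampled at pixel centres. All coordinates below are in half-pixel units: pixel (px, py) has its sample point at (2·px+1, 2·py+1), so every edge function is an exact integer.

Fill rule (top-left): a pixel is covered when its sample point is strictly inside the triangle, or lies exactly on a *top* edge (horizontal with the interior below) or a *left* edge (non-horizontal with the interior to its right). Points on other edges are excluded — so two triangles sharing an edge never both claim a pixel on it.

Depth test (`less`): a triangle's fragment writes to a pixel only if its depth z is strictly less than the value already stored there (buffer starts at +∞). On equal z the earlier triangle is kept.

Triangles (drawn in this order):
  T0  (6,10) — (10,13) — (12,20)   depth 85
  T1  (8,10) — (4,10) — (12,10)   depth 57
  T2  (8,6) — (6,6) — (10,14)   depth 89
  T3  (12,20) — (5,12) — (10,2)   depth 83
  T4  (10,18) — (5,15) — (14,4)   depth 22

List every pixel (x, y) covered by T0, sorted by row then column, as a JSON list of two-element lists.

T0:
  2·area = 22
  edge (6, 10)→(10, 13): d=(4,3) right/bottom  bias=-1
  edge (10, 13)→(12, 20): d=(2,7) right/bottom  bias=-1
  edge (12, 20)→(6, 10): d=(-6,-10) top-left  bias=+0
    (1,2)@(3, 5): e=[-11,33,0] → ·  [on edge]
    (3,5)@(7, 11): e=[1,17,4] → █
    (4,5)@(9, 11): e=[-5,3,24] → ·
    (3,6)@(7, 13): e=[9,21,-8] → ·
    (4,6)@(9, 13): e=[3,7,12] → █
    (5,6)@(11, 13): e=[-3,-7,32] → ·
    (4,7)@(9, 15): e=[11,11,0] → █  [on edge]
    (5,7)@(11, 15): e=[5,-3,20] → ·
    (4,8)@(9, 17): e=[19,15,-12] → ·
    (5,8)@(11, 17): e=[13,1,8] → █
    (6,8)@(13, 17): e=[7,-13,28] → ·
    (5,9)@(11, 19): e=[21,5,-4] → ·
  covered (4 px):
    · · · · · · ·
    · · · · · · ·
    · · · · · · ·
    · · · · · · ·
    · · · · · · ·
    · · · █ · · ·
    · · · · █ · ·
    · · · · █ · ·
    · · · · · █ ·
    · · · · · · ·
T1:
  degenerate (2·area = 0) — covers nothing
T2:
  2·area = 16  (B↔C swapped to make it positive)
  edge (8, 6)→(10, 14): d=(2,8) right/bottom  bias=-1
  edge (10, 14)→(6, 6): d=(-4,-8) top-left  bias=+0
  edge (6, 6)→(8, 6): d=(2,0) top-left  bias=+0
    (3,3)@(7, 7): e=[10,4,2] → █
    (4,3)@(9, 7): e=[-6,20,2] → ·
    (3,4)@(7, 9): e=[14,-4,6] → ·
    (4,5)@(9, 11): e=[2,4,10] → █
    (5,5)@(11, 11): e=[-14,20,10] → ·
    (4,6)@(9, 13): e=[6,-4,14] → ·
  covered (2 px):
    · · · · · · ·
    · · · · · · ·
    · · · · · · ·
    · · · █ · · ·
    · · · · · · ·
    · · · · █ · ·
    · · · · · · ·
    · · · · · · ·
    · · · · · · ·
    · · · · · · ·
T3:
  2·area = 110
  edge (12, 20)→(5, 12): d=(-7,-8) top-left  bias=+0
  edge (5, 12)→(10, 2): d=(5,-10) top-left  bias=+0
  edge (10, 2)→(12, 20): d=(2,18) right/bottom  bias=-1
    (4,2)@(9, 5): e=[81,5,24] → █
    (5,2)@(11, 5): e=[97,25,-12] → ·
    (4,3)@(9, 7): e=[67,15,28] → █
    (5,3)@(11, 7): e=[83,35,-8] → ·
    (3,4)@(7, 9): e=[37,5,68] → █
    (5,4)@(11, 9): e=[69,45,-4] → ·
    (3,5)@(7, 11): e=[23,15,72] → █
    (5,5)@(11, 11): e=[55,55,0] → ·  [on edge]
    (3,6)@(7, 13): e=[9,25,76] → █
    (5,6)@(11, 13): e=[41,65,4] → █
    (6,6)@(13, 13): e=[57,85,-32] → ·
    (3,7)@(7, 15): e=[-5,35,80] → ·
  covered (12 px):
    · · · · · · ·
    · · · · · · ·
    · · · · █ · ·
    · · · · █ · ·
    · · · █ █ · ·
    · · · █ █ · ·
    · · · █ █ █ ·
    · · · · █ █ ·
    · · · · · █ ·
    · · · · · · ·
T4:
  2·area = 82
  edge (10, 18)→(5, 15): d=(-5,-3) top-left  bias=+0
  edge (5, 15)→(14, 4): d=(9,-11) top-left  bias=+0
  edge (14, 4)→(10, 18): d=(-4,14) right/bottom  bias=-1
    (6,3)@(13, 7): e=[64,16,2] → █
    (5,4)@(11, 9): e=[48,12,22] → █
    (6,4)@(13, 9): e=[54,34,-6] → ·
    (4,5)@(9, 11): e=[32,8,42] → █
    (6,5)@(13, 11): e=[44,52,-14] → ·
    (3,6)@(7, 13): e=[16,4,62] → █
    (6,6)@(13, 13): e=[34,70,-22] → ·
    (2,7)@(5, 15): e=[0,0,82] → █  [on edge]
    (5,7)@(11, 15): e=[18,66,-2] → ·
    (2,8)@(5, 17): e=[-10,18,74] → ·
    (3,8)@(7, 17): e=[-4,40,46] → ·
    (4,8)@(9, 17): e=[2,62,18] → █
  covered (11 px):
    · · · · · · ·
    · · · · · · ·
    · · · · · · ·
    · · · · · · █
    · · · · · █ ·
    · · · · █ █ ·
    · · · █ █ █ ·
    · · █ █ █ · ·
    · · · · █ · ·
    · · · · · · ·

Answer: [[3,5],[4,6],[4,7],[5,8]]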